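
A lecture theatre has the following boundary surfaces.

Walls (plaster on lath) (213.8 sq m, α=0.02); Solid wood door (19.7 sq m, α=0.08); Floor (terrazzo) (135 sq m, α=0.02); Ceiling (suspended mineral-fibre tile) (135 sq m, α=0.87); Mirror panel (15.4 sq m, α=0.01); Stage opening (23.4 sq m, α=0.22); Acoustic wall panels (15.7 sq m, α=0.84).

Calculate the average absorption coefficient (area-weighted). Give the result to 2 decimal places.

0.26

S = Σ Sᵢ = 213.8 + 19.7 + 135 + 135 + 15.4 + 23.4 + 15.7 = 558.0 sq m.
Σ(Sᵢαᵢ) = 213.8·0.02 + 19.7·0.08 + 135·0.02 + 135·0.87 + 15.4·0.01 + 23.4·0.22 + 15.7·0.84 = 144.492.
ᾱ = 144.492 / 558.0 = 0.26.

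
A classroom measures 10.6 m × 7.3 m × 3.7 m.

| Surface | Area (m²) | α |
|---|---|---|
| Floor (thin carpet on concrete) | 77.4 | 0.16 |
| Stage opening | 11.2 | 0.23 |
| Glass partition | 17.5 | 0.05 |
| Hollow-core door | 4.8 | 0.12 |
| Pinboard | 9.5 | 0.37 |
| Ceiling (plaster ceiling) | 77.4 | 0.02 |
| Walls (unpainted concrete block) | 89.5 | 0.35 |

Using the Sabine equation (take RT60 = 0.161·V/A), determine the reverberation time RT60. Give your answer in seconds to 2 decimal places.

Summing Sᵢαᵢ: 12.384 + 2.576 + 0.875 + 0.576 + 3.515 + 1.548 + 31.325 → A = 52.799 sabins.
Room volume: 286.306 m³.
RT60 = 0.161 · V / A = 0.161 × 286.306 / 52.799 = 0.87 s.

0.87 s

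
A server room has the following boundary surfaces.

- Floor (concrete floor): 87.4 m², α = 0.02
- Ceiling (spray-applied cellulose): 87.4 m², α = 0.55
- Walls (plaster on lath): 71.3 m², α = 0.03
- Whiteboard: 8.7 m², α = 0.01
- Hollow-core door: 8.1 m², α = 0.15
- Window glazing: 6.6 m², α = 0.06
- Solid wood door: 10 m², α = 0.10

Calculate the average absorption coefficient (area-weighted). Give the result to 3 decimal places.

S = Σ Sᵢ = 87.4 + 87.4 + 71.3 + 8.7 + 8.1 + 6.6 + 10 = 279.5 m².
Weighted sum Σ Sα = 54.655.
ᾱ = 54.655 / 279.5 = 0.196.

0.196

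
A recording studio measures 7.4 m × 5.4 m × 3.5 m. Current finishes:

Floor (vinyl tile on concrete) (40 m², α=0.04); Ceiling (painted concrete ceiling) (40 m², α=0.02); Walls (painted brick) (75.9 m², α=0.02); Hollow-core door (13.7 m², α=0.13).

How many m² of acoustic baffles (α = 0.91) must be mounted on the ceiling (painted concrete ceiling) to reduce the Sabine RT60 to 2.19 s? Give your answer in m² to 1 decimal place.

Summing Sᵢαᵢ: 1.600 + 0.800 + 1.518 + 1.781 → A₁ = 5.699 sabins.
Required A₂ = 0.161·139.86/2.19 = 10.282 sabins.
ΔA needed = 10.282 − 5.699 = 4.583 sabins.
Net gain per m²: Δα = 0.91 − 0.02 = 0.89.
Area = ΔA/Δα = 4.583/0.89 = 5.1 m².

5.1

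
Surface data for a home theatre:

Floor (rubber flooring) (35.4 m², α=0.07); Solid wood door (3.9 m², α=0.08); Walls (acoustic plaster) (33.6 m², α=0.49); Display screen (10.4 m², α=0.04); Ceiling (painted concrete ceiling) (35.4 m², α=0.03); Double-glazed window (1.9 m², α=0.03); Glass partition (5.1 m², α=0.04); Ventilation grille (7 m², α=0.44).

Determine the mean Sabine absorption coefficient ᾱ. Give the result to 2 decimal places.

0.18

S = Σ Sᵢ = 35.4 + 3.9 + 33.6 + 10.4 + 35.4 + 1.9 + 5.1 + 7 = 132.7 m².
A = 35.4×0.07 + 3.9×0.08 + 33.6×0.49 + 10.4×0.04 + 35.4×0.03 + 1.9×0.03 + 5.1×0.04 + 7×0.44 = 24.073 sabins.
ᾱ = A/S = 0.18.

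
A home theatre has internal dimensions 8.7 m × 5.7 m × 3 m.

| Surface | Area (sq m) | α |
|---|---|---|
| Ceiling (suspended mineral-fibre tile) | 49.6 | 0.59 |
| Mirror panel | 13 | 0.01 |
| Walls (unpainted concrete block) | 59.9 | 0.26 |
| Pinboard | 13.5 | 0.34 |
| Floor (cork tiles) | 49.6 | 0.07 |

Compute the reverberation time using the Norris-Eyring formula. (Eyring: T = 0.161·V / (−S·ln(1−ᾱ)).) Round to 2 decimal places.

S = Σ Sᵢ = 185.6 sq m.
Absorption A = 49.6·0.59 + 13·0.01 + 59.9·0.26 + 13.5·0.34 + 49.6·0.07 = 53.030 sabins.
Mean coefficient ᾱ = A/S = 0.2857.
−S·ln(1−ᾱ) = −185.6 × ln(1 − 0.2857) = 62.446.
V = 8.7 × 5.7 × 3 = 148.77 m³.
T = 0.161·V/[−S·ln(1−ᾱ)] = 0.161·148.77/62.446 = 0.38 s.

0.38 seconds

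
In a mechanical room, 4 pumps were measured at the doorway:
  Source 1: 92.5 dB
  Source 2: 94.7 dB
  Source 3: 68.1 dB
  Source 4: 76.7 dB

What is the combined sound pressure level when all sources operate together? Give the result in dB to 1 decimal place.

96.8 dB

Converting to relative power and adding: 10^(92.5/10) + 10^(94.7/10) + 10^(68.1/10) + 10^(76.7/10) = 4.783e+09.
Combined level = 10 log₁₀(4.783e+09) = 96.8 dB.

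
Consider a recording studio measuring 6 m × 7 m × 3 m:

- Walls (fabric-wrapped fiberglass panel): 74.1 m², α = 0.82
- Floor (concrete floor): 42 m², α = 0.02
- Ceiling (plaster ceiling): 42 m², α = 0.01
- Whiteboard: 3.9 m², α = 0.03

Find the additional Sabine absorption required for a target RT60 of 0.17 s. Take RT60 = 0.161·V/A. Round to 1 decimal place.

A₁ = Σ Sᵢαᵢ = 74.1*0.82 + 42*0.02 + 42*0.01 + 3.9*0.03 = 62.139 sabins.
V = 126 m³. Required absorption A₂ = 0.161 × 126 / 0.17 = 119.329 sabins.
Additional absorption ΔA = 119.329 − 62.139 = 57.2 sabins.

57.2 sabins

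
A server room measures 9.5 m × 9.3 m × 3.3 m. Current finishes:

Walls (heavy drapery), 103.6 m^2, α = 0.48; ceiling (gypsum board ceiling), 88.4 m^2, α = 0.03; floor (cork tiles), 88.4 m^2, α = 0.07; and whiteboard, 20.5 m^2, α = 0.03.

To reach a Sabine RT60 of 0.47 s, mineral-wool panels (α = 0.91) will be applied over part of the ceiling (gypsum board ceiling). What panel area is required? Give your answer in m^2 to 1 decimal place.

Equivalent absorption area: A₁ = 103.6*0.48 + 88.4*0.03 + 88.4*0.07 + 20.5*0.03 = 59.183 m^2.
V = 291.555 m³. Target absorption A₂ = 0.161 × 291.555 / 0.47 = 99.873 sabins.
ΔA needed = 99.873 − 59.183 = 40.690 sabins.
Net gain per m^2: Δα = 0.91 − 0.03 = 0.88.
Panel area = 40.690 / 0.88 = 46.2 m^2.

46.2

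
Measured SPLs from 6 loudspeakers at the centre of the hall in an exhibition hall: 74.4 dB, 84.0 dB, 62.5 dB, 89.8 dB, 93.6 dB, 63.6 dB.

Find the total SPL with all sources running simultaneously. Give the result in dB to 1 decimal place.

95.5 dB

Sum in the linear (power) domain: Σ 10^(Lᵢ/10) = 10^(74.4/10) + 10^(84.0/10) + 10^(62.5/10) + 10^(89.8/10) + 10^(93.6/10) + 10^(63.6/10) = 3.529e+09.
L_total = 10·log₁₀(3.529e+09) = 95.5 dB.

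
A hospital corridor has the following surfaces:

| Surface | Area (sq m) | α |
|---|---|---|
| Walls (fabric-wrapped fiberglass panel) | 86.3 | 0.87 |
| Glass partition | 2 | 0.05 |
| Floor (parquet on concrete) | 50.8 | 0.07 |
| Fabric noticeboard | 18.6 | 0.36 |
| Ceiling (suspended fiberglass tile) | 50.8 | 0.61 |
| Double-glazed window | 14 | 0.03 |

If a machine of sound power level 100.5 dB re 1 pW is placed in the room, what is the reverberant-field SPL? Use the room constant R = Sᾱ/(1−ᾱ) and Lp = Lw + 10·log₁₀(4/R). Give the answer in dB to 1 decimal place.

82.6 dB

A = 116.841 sabins; S = 222.5 sq m.
ᾱ = 116.841/222.5 = 0.5251; R = Sᾱ/(1−ᾱ) = 116.841/(1−0.5251) = 246.033 sq m.
Lp = 100.5 + 10·log₁₀(4/246.033) = 100.5 + (-17.89) = 82.6 dB.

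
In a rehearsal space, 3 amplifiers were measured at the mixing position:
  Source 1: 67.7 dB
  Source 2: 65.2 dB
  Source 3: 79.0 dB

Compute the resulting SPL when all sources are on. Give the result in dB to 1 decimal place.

Σ 10^(Lᵢ/10) = 8.863e+07.
Back to dB: 10·log₁₀ Σ = 79.5 dB.

79.5 dB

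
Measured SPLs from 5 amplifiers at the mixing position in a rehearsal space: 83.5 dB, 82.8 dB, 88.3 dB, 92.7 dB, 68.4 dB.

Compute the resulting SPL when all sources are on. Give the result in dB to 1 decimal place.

94.7 dB

Σ 10^(Lᵢ/10) = 2.96e+09.
Combined level = 10 log₁₀(2.96e+09) = 94.7 dB.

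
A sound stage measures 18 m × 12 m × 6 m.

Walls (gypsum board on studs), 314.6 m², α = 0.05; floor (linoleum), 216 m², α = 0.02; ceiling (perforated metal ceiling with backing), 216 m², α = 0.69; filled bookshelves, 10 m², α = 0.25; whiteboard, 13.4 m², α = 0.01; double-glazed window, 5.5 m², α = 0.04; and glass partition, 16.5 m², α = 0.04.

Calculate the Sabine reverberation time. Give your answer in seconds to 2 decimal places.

A = Σ Sᵢαᵢ = 314.6·0.05 + 216·0.02 + 216·0.69 + 10·0.25 + 13.4·0.01 + 5.5·0.04 + 16.5·0.04 = 172.604 sabins.
V = 18·12·6 = 1296 m³.
T = 0.161 V/A = 0.161·1296/172.604 = 1.21 s.

1.21 s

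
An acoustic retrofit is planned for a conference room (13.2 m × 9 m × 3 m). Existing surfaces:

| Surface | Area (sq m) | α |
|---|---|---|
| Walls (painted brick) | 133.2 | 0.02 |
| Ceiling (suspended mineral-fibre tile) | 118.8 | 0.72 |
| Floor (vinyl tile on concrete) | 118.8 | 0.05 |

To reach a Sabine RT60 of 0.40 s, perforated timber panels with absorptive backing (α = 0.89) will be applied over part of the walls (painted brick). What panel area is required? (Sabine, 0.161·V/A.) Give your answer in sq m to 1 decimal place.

Total absorption A₁ = 133.2×0.02 + 118.8×0.72 + 118.8×0.05
  = 2.664 + 85.536 + 5.940 = 94.140 sq m sabins.
V = 356.4 m³. Target absorption A₂ = 0.161 × 356.4 / 0.40 = 143.451 sabins.
ΔA needed = 143.451 − 94.140 = 49.311 sabins.
Net gain per sq m: Δα = 0.89 − 0.02 = 0.87.
Panel area = 49.311 / 0.87 = 56.7 sq m.

56.7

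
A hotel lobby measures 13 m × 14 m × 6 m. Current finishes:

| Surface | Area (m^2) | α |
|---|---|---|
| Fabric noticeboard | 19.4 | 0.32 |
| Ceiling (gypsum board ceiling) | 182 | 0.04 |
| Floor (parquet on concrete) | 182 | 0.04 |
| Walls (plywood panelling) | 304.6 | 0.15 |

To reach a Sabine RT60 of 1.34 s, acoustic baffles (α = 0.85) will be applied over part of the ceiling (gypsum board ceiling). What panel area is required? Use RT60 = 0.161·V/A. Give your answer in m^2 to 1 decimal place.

Summing Sᵢαᵢ: 6.208 + 7.280 + 7.280 + 45.690 → A₁ = 66.458 sabins.
Required A₂ = 0.161·1092/1.34 = 131.203 sabins.
ΔA needed = 131.203 − 66.458 = 64.745 sabins.
Net gain per m^2: Δα = 0.85 − 0.04 = 0.81.
Area = ΔA/Δα = 64.745/0.81 = 79.9 m^2.

79.9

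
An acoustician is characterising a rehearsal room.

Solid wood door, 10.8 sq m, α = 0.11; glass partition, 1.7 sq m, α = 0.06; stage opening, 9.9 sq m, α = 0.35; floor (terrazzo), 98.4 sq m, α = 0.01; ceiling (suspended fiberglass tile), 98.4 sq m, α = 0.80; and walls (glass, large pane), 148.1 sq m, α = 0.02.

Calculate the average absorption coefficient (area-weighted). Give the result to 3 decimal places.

S = Σ Sᵢ = 10.8 + 1.7 + 9.9 + 98.4 + 98.4 + 148.1 = 367.3 sq m.
A = 10.8*0.11 + 1.7*0.06 + 9.9*0.35 + 98.4*0.01 + 98.4*0.80 + 148.1*0.02 = 87.421 sabins.
ᾱ = A/S = 0.238.

0.238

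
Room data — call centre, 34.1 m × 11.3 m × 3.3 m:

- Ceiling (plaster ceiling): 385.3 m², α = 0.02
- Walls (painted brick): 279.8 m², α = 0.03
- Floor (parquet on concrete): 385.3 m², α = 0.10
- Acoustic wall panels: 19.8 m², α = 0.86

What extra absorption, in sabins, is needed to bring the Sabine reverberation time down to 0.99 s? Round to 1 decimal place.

135.1 sabins

Equivalent absorption area: A₁ = 385.3×0.02 + 279.8×0.03 + 385.3×0.10 + 19.8×0.86 = 71.658 m².
Target A₂ = 0.161·1271.589/0.99 = 206.794 sabins (V = 1271.589 m³).
Shortfall: 206.794 − 71.658 = 135.1 sabins.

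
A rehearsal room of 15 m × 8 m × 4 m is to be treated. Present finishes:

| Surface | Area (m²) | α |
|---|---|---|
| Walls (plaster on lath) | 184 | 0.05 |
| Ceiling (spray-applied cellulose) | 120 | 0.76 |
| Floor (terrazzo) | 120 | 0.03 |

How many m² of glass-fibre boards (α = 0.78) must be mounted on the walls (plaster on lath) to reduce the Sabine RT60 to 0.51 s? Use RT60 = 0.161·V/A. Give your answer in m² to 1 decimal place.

Total absorption A₁ = 184*0.05 + 120*0.76 + 120*0.03
  = 9.200 + 91.200 + 3.600 = 104.000 m² sabins.
Required A₂ = 0.161·480/0.51 = 151.529 sabins.
ΔA needed = 151.529 − 104.000 = 47.529 sabins.
Net gain per m²: Δα = 0.78 − 0.05 = 0.73.
Panel area = 47.529 / 0.73 = 65.1 m².

65.1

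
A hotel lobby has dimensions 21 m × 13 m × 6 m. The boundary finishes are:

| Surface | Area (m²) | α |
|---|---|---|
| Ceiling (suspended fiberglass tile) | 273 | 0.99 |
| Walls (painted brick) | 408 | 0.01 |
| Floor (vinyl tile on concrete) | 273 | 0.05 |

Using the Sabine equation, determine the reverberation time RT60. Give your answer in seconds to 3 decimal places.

0.916 s

A = Σ Sᵢαᵢ = 273*0.99 + 408*0.01 + 273*0.05 = 288.000 sabins.
Volume V = 21 × 13 × 6 = 1638 m³.
Sabine: RT60 = 0.161 × 1638 / 288.000 = 0.916 s.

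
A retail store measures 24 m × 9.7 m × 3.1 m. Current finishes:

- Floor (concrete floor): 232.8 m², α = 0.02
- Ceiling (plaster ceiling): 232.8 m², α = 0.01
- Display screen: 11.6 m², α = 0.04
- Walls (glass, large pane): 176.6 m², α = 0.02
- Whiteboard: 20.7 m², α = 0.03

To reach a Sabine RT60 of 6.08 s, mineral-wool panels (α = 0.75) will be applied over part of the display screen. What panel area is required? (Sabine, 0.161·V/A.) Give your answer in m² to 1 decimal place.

Total absorption A₁ = 232.8×0.02 + 232.8×0.01 + 11.6×0.04 + 176.6×0.02 + 20.7×0.03
  = 4.656 + 2.328 + 0.464 + 3.532 + 0.621 = 11.601 m² sabins.
Required A₂ = 0.161·721.68/6.08 = 19.110 sabins.
Absorption to add: 19.110 − 11.601 = 7.509 sabins.
Net gain per m²: Δα = 0.75 − 0.04 = 0.71.
Panel area = 7.509 / 0.71 = 10.6 m².

10.6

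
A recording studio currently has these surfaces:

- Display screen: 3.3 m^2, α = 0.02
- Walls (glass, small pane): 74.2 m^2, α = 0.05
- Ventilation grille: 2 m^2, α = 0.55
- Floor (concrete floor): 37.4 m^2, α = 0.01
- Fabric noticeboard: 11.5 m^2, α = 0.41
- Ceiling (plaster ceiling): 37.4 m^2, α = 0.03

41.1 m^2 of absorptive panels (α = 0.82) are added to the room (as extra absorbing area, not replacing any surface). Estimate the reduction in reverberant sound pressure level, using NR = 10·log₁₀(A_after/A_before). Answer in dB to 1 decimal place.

Summing Sᵢαᵢ: 0.066 + 3.710 + 1.100 + 0.374 + 4.715 + 1.122 → A_before = 11.087 sabins.
Treatment contributes 41.1·0.82 = 33.702 sabins.
New total A_after = 44.789 sabins.
Reduction = 10 log₁₀(A_after/A_before) = 10 log₁₀(4.0398) = 6.1 dB.

6.1 dB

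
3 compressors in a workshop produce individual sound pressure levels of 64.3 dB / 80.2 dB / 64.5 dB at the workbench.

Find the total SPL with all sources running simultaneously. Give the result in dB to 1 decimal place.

Converting to relative power and adding: 10^(64.3/10) + 10^(80.2/10) + 10^(64.5/10) = 1.102e+08.
Back to dB: 10·log₁₀ Σ = 80.4 dB.

80.4 dB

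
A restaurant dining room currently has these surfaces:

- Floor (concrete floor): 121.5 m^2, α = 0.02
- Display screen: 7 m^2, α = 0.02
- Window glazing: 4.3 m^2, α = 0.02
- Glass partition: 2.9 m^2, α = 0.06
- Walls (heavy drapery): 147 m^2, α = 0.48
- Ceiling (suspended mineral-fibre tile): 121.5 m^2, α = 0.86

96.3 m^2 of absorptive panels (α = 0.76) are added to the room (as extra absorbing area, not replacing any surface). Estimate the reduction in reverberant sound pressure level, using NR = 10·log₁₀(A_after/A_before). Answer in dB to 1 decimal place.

Total absorption A_before = 121.5*0.02 + 7*0.02 + 4.3*0.02 + 2.9*0.06 + 147*0.48 + 121.5*0.86
  = 2.430 + 0.140 + 0.086 + 0.174 + 70.560 + 104.490 = 177.880 m^2 sabins.
Treatment contributes 96.3·0.76 = 73.188 sabins.
A_after = 177.880 + 73.188 = 251.068 sabins.
NR = 10·log₁₀(251.068/177.880) = 1.5 dB.

1.5 dB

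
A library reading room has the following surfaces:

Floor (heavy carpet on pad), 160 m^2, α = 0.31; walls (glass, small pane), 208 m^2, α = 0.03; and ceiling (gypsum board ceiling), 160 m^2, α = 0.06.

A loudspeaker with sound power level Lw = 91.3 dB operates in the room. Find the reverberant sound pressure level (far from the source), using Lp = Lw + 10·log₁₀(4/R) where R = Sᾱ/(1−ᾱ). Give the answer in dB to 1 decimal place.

Σ(Sᵢαᵢ) = 160×0.31 + 208×0.03 + 160×0.06 = 65.440; total area S = 528.0 m^2.
ᾱ = 0.1239, so room constant R = A/(1−ᾱ) = 74.695 m^2.
Lp = 91.3 + 10·log₁₀(4/74.695) = 91.3 + (-12.71) = 78.6 dB.

78.6 dB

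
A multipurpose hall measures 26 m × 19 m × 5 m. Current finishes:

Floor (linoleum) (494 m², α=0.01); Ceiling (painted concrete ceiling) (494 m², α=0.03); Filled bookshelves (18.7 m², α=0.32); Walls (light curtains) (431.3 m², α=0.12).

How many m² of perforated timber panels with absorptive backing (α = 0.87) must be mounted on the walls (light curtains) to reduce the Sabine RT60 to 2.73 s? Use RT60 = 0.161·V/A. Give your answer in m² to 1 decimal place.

90.9

A₁ = Σ Sᵢαᵢ = 494·0.01 + 494·0.03 + 18.7·0.32 + 431.3·0.12 = 77.500 sabins.
Required A₂ = 0.161·2470/2.73 = 145.667 sabins.
Absorption to add: 145.667 − 77.500 = 68.167 sabins.
Net gain per m²: Δα = 0.87 − 0.12 = 0.75.
Area = ΔA/Δα = 68.167/0.75 = 90.9 m².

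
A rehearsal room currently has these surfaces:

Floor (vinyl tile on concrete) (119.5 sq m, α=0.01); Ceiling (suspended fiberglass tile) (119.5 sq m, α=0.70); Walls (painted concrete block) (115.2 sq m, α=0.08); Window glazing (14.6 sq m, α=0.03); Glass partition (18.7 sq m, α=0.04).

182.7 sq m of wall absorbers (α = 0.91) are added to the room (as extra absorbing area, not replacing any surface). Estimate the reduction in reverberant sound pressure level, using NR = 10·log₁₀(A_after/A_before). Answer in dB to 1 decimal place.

4.4 dB

Summing Sᵢαᵢ: 1.195 + 83.650 + 9.216 + 0.438 + 0.748 → A_before = 95.247 sabins.
Added absorption = 182.7 × 0.91 = 166.257 sabins.
New total A_after = 261.504 sabins.
Reduction = 10 log₁₀(A_after/A_before) = 10 log₁₀(2.7455) = 4.4 dB.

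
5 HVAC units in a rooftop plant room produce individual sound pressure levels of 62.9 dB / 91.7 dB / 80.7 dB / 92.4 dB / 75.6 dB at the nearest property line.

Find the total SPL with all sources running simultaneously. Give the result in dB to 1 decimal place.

Sum in the linear (power) domain: Σ 10^(Lᵢ/10) = 10^(62.9/10) + 10^(91.7/10) + 10^(80.7/10) + 10^(92.4/10) + 10^(75.6/10) = 3.373e+09.
Combined level = 10 log₁₀(3.373e+09) = 95.3 dB.

95.3 dB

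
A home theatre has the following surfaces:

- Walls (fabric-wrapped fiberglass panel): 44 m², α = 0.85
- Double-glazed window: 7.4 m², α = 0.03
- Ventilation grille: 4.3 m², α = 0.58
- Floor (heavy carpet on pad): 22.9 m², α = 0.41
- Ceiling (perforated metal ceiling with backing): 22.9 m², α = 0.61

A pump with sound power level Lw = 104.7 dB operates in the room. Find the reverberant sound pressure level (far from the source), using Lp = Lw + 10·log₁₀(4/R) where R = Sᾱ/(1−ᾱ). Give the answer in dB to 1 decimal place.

A = 63.474 sabins; S = 101.5 m².
ᾱ = 63.474/101.5 = 0.6254; R = Sᾱ/(1−ᾱ) = 63.474/(1−0.6254) = 169.445 m².
Lp = 104.7 + 10·log₁₀(4/169.445) = 104.7 + (-16.27) = 88.4 dB.

88.4 dB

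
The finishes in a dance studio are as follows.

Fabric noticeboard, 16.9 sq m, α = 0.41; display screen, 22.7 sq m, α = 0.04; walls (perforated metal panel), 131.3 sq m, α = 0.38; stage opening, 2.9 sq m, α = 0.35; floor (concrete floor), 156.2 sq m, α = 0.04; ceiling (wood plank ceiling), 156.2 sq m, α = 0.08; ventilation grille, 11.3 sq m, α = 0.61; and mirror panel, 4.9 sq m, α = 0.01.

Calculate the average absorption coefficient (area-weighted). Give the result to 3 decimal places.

Total surface area S = 502.4 sq m.
Σ(Sᵢαᵢ) = 16.9·0.41 + 22.7·0.04 + 131.3·0.38 + 2.9·0.35 + 156.2·0.04 + 156.2·0.08 + 11.3·0.61 + 4.9·0.01 = 84.432.
ᾱ = A/S = 0.168.

0.168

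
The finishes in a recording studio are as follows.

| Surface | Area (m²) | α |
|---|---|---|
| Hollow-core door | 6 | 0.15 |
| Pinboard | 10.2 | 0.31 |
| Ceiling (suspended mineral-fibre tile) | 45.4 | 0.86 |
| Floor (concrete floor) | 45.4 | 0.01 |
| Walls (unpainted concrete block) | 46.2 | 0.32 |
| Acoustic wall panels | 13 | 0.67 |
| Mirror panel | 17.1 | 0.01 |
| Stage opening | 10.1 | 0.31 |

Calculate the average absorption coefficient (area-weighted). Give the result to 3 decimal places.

Total surface area S = 193.4 m².
A = 6·0.15 + 10.2·0.31 + 45.4·0.86 + 45.4·0.01 + 46.2·0.32 + 13·0.67 + 17.1·0.01 + 10.1·0.31 = 70.356 sabins.
ᾱ = 70.356 / 193.4 = 0.364.

0.364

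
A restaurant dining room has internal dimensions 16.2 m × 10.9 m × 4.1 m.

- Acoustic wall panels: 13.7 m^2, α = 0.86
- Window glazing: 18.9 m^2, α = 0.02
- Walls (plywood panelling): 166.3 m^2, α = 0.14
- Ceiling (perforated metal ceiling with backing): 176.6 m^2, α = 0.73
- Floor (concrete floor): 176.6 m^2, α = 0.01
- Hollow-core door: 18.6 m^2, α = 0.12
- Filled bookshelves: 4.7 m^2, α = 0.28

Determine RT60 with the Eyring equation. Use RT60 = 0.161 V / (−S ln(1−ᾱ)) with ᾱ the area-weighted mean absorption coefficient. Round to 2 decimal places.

S = Σ Sᵢ = 575.4 m^2.
Absorption A = 13.7·0.86 + 18.9·0.02 + 166.3·0.14 + 176.6·0.73 + 176.6·0.01 + 18.6·0.12 + 4.7·0.28 = 169.674 sabins.
Mean coefficient ᾱ = A/S = 0.2949.
−S·ln(1−ᾱ) = −575.4 × ln(1 − 0.2949) = 201.054.
V = 16.2 × 10.9 × 4.1 = 723.978 m³.
RT60 = 0.161 × 723.978 / 201.054 = 0.58 s.

0.58 sec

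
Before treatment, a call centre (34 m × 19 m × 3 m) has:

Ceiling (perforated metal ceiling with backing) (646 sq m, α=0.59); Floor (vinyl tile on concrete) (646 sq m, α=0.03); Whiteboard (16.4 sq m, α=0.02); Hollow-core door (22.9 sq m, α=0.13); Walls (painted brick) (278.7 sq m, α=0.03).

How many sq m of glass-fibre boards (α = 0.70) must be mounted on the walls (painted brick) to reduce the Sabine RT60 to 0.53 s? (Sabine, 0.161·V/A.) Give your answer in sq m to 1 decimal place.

A₁ = Σ Sᵢαᵢ = 646*0.59 + 646*0.03 + 16.4*0.02 + 22.9*0.13 + 278.7*0.03 = 412.186 sabins.
Required A₂ = 0.161·1938/0.53 = 588.713 sabins.
ΔA needed = 588.713 − 412.186 = 176.527 sabins.
Net gain per sq m: Δα = 0.70 − 0.03 = 0.67.
Panel area = 176.527 / 0.67 = 263.5 sq m.

263.5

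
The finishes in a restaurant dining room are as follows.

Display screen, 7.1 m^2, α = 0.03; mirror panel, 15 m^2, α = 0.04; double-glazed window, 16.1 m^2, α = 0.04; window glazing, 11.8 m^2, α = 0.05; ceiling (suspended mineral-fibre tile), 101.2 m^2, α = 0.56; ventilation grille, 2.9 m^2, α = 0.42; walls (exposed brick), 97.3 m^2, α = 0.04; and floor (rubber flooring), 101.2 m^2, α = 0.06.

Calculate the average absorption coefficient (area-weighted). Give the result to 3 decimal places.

0.198

S = Σ Sᵢ = 7.1 + 15 + 16.1 + 11.8 + 101.2 + 2.9 + 97.3 + 101.2 = 352.6 m^2.
Weighted sum Σ Sα = 69.901.
ᾱ = 69.901 / 352.6 = 0.198.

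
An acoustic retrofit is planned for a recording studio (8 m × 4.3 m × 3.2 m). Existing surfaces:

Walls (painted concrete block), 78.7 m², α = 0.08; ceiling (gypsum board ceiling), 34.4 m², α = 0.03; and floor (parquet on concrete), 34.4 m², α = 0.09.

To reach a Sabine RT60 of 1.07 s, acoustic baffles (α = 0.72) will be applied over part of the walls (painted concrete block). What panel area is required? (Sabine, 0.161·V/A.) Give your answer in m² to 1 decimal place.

9.6

Equivalent absorption area: A₁ = 78.7×0.08 + 34.4×0.03 + 34.4×0.09 = 10.424 m².
V = 110.08 m³. Target absorption A₂ = 0.161 × 110.08 / 1.07 = 16.563 sabins.
Absorption to add: 16.563 − 10.424 = 6.139 sabins.
Each m² of panel replacing the walls (painted concrete block) adds (0.72 − 0.08) = 0.64 sabins.
Area = ΔA/Δα = 6.139/0.64 = 9.6 m².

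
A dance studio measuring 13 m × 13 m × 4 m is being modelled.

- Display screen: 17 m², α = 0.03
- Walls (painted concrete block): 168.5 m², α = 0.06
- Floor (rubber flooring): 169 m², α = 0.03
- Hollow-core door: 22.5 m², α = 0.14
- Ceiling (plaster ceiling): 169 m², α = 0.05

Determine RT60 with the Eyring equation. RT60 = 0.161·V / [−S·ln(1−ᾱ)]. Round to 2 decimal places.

3.89 s

Total surface area S = 17 + 168.5 + 169 + 22.5 + 169 = 546.0 m².
Absorption A = 17·0.03 + 168.5·0.06 + 169·0.03 + 22.5·0.14 + 169·0.05 = 27.290 sabins.
ᾱ = 27.290 / 546.0 = 0.0500.
−S·ln(1−ᾱ) = −546.0 × ln(1 − 0.0500) = 28.006.
V = 13 × 13 × 4 = 676 m³.
RT60 = 0.161 × 676 / 28.006 = 3.89 s.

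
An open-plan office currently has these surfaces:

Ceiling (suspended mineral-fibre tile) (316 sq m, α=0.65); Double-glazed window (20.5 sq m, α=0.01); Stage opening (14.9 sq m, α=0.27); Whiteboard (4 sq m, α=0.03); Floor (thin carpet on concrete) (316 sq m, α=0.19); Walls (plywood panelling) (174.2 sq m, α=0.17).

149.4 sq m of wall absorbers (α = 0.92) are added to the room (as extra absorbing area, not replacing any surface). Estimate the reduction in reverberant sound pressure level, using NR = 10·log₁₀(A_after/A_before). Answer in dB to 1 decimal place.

1.6 dB

Total absorption A_before = 316×0.65 + 20.5×0.01 + 14.9×0.27 + 4×0.03 + 316×0.19 + 174.2×0.17
  = 205.400 + 0.205 + 4.023 + 0.120 + 60.040 + 29.614 = 299.402 sq m sabins.
Treatment contributes 149.4·0.92 = 137.448 sabins.
A_after = 299.402 + 137.448 = 436.850 sabins.
Reduction = 10 log₁₀(A_after/A_before) = 10 log₁₀(1.4591) = 1.6 dB.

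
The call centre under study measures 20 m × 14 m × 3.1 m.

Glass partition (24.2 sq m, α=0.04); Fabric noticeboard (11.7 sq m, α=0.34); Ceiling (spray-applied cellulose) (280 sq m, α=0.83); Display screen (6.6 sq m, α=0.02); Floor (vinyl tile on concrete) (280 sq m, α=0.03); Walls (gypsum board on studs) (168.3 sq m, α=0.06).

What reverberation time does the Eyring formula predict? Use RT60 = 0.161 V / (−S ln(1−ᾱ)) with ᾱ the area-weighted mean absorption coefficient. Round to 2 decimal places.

Total surface area S = 24.2 + 11.7 + 280 + 6.6 + 280 + 168.3 = 770.8 sq m.
Absorption A = 24.2×0.04 + 11.7×0.34 + 280×0.83 + 6.6×0.02 + 280×0.03 + 168.3×0.06 = 255.976 sabins.
ᾱ = 255.976 / 770.8 = 0.3321.
−S·ln(1−ᾱ) = −770.8 × ln(1 − 0.3321) = 311.108.
V = 20 × 14 × 3.1 = 868 m³.
RT60 = 0.161 × 868 / 311.108 = 0.45 s.

0.45 seconds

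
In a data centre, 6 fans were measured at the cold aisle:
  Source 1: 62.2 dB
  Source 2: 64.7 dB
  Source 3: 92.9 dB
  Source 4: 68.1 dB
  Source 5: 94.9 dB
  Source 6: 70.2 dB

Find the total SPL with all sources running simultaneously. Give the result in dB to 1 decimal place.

97.0 dB

Sum in the linear (power) domain: Σ 10^(Lᵢ/10) = 10^(62.2/10) + 10^(64.7/10) + 10^(92.9/10) + 10^(68.1/10) + 10^(94.9/10) + 10^(70.2/10) = 5.062e+09.
Combined level = 10 log₁₀(5.062e+09) = 97.0 dB.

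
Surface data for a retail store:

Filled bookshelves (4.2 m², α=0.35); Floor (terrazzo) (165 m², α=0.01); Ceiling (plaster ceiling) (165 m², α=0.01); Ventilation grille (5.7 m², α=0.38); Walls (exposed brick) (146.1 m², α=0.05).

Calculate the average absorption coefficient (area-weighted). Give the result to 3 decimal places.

Total surface area S = 486.0 m².
Weighted sum Σ Sα = 14.241.
ᾱ = A/S = 0.029.

0.029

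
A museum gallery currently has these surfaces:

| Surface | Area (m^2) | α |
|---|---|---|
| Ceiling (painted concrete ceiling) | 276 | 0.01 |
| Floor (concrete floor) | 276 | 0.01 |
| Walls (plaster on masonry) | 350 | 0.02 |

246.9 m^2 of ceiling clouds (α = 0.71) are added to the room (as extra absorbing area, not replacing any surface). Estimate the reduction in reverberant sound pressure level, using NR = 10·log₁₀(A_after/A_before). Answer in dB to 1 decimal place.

11.8 dB

Equivalent absorption area: A_before = 276·0.01 + 276·0.01 + 350·0.02 = 12.520 m^2.
Treatment contributes 246.9·0.71 = 175.299 sabins.
New total A_after = 187.819 sabins.
NR = 10·log₁₀(187.819/12.520) = 11.8 dB.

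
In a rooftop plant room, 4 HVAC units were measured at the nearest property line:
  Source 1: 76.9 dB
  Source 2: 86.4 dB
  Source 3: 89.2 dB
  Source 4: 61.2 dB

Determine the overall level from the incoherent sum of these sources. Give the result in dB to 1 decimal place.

Sum in the linear (power) domain: Σ 10^(Lᵢ/10) = 10^(76.9/10) + 10^(86.4/10) + 10^(89.2/10) + 10^(61.2/10) = 1.319e+09.
L_total = 10·log₁₀(1.319e+09) = 91.2 dB.

91.2 dB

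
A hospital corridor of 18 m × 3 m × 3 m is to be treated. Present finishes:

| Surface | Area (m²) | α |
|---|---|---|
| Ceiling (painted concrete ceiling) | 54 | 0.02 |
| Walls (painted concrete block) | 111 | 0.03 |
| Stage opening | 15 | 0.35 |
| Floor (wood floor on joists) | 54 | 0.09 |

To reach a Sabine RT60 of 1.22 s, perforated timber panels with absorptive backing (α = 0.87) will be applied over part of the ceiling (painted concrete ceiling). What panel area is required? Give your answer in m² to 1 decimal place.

Total absorption A₁ = 54·0.02 + 111·0.03 + 15·0.35 + 54·0.09
  = 1.080 + 3.330 + 5.250 + 4.860 = 14.520 m² sabins.
V = 162 m³. Target absorption A₂ = 0.161 × 162 / 1.22 = 21.379 sabins.
Absorption to add: 21.379 − 14.520 = 6.859 sabins.
Net gain per m²: Δα = 0.87 − 0.02 = 0.85.
Area = ΔA/Δα = 6.859/0.85 = 8.1 m².

8.1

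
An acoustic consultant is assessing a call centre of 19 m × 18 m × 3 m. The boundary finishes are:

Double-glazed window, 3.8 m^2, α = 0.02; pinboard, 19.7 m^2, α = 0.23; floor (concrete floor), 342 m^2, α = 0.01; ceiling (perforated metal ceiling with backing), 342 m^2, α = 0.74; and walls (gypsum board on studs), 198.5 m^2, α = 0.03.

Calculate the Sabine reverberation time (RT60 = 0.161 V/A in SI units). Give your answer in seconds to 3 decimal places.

0.619 s

Summing Sᵢαᵢ: 0.076 + 4.531 + 3.420 + 253.080 + 5.955 → A = 267.062 sabins.
Room volume: 1026 m³.
Sabine: RT60 = 0.161 × 1026 / 267.062 = 0.619 s.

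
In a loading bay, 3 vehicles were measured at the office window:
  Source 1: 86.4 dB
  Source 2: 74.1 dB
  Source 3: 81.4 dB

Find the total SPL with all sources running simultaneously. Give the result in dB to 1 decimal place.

87.8 dB

Converting to relative power and adding: 10^(86.4/10) + 10^(74.1/10) + 10^(81.4/10) = 6.003e+08.
Combined level = 10 log₁₀(6.003e+08) = 87.8 dB.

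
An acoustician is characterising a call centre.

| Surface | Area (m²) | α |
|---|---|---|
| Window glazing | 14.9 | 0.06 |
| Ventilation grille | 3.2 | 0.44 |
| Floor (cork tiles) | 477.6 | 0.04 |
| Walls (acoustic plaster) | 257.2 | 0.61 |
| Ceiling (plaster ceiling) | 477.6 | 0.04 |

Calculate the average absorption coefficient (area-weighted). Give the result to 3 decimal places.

0.160

Total surface area S = 1230.5 m².
A = 14.9*0.06 + 3.2*0.44 + 477.6*0.04 + 257.2*0.61 + 477.6*0.04 = 197.402 sabins.
ᾱ = A/S = 0.160.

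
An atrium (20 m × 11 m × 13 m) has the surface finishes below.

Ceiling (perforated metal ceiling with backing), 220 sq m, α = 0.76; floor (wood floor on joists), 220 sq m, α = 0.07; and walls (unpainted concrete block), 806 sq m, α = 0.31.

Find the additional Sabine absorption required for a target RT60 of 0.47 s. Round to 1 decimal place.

Summing Sᵢαᵢ: 167.200 + 15.400 + 249.860 → A₁ = 432.460 sabins.
Target A₂ = 0.161·2860/0.47 = 979.702 sabins (V = 2860 m³).
Additional absorption ΔA = 979.702 − 432.460 = 547.2 sabins.

547.2 sabins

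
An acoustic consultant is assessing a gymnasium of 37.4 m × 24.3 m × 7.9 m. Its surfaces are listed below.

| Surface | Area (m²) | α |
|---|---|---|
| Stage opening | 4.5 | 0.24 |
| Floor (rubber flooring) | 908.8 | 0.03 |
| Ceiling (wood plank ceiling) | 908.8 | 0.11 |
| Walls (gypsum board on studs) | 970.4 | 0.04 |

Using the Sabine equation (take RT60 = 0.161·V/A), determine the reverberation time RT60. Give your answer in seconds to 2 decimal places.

A = Σ Sᵢαᵢ = 4.5·0.24 + 908.8·0.03 + 908.8·0.11 + 970.4·0.04 = 167.128 sabins.
Room volume: 7179.678 m³.
RT60 = 0.161 · V / A = 0.161 × 7179.678 / 167.128 = 6.92 s.

6.92 seconds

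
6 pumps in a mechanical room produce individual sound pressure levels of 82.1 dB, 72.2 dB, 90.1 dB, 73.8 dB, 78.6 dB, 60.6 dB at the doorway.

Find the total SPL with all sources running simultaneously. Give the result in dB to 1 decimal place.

Sum in the linear (power) domain: Σ 10^(Lᵢ/10) = 10^(82.1/10) + 10^(72.2/10) + 10^(90.1/10) + 10^(73.8/10) + 10^(78.6/10) + 10^(60.6/10) = 1.3e+09.
Combined level = 10 log₁₀(1.3e+09) = 91.1 dB.

91.1 dB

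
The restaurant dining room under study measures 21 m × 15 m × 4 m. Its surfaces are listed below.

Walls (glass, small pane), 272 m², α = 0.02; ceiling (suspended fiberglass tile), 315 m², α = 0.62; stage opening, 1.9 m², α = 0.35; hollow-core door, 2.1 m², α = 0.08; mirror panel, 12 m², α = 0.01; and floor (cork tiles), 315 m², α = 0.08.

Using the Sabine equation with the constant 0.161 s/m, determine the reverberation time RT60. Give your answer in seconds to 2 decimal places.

0.89 s

Equivalent absorption area: A = 272·0.02 + 315·0.62 + 1.9·0.35 + 2.1·0.08 + 12·0.01 + 315·0.08 = 226.893 m².
Volume V = 21 × 15 × 4 = 1260 m³.
T = 0.161 V/A = 0.161·1260/226.893 = 0.89 s.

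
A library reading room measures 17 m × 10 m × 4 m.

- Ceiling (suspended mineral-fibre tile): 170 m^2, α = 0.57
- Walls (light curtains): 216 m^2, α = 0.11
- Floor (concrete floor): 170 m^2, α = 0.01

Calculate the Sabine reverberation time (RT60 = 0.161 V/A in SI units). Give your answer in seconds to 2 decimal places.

Summing Sᵢαᵢ: 96.900 + 23.760 + 1.700 → A = 122.360 sabins.
Volume V = 17 × 10 × 4 = 680 m³.
RT60 = 0.161 · V / A = 0.161 × 680 / 122.360 = 0.89 s.

0.89 sec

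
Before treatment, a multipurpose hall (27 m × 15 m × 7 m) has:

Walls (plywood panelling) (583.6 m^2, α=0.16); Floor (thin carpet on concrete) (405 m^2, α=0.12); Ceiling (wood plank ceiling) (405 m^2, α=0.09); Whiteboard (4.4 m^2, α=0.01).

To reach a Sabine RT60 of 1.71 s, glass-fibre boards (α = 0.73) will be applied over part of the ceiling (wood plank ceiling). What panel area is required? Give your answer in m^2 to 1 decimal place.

138.2

A₁ = Σ Sᵢαᵢ = 583.6*0.16 + 405*0.12 + 405*0.09 + 4.4*0.01 = 178.470 sabins.
V = 2835 m³. Target absorption A₂ = 0.161 × 2835 / 1.71 = 266.921 sabins.
Absorption to add: 266.921 − 178.470 = 88.451 sabins.
Each m^2 of panel replacing the ceiling (wood plank ceiling) adds (0.73 − 0.09) = 0.64 sabins.
Panel area = 88.451 / 0.64 = 138.2 m^2.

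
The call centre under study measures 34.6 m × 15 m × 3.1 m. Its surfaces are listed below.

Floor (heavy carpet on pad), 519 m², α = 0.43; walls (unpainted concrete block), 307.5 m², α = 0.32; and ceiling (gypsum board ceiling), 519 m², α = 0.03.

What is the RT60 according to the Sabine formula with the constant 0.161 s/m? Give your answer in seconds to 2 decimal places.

Equivalent absorption area: A = 519×0.43 + 307.5×0.32 + 519×0.03 = 337.140 m².
Room volume: 1608.9 m³.
RT60 = 0.161 · V / A = 0.161 × 1608.9 / 337.140 = 0.77 s.

0.77 seconds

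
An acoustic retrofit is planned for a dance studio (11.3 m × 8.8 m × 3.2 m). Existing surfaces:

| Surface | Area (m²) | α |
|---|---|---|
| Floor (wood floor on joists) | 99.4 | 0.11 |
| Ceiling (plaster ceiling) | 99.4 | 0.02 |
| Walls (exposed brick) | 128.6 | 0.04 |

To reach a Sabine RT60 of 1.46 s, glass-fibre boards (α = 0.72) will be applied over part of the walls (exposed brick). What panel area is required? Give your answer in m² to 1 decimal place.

Summing Sᵢαᵢ: 10.934 + 1.988 + 5.144 → A₁ = 18.066 sabins.
Required A₂ = 0.161·318.208/1.46 = 35.090 sabins.
ΔA needed = 35.090 − 18.066 = 17.024 sabins.
Each m² of panel replacing the walls (exposed brick) adds (0.72 − 0.04) = 0.68 sabins.
Panel area = 17.024 / 0.68 = 25.0 m².

25.0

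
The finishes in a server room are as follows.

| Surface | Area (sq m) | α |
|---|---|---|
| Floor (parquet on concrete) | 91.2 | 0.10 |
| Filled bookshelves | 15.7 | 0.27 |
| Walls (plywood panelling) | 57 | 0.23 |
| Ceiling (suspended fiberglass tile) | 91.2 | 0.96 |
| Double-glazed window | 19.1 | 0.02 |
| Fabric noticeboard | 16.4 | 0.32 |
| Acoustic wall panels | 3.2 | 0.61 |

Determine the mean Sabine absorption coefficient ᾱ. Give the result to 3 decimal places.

Total surface area S = 293.8 sq m.
A = 91.2×0.10 + 15.7×0.27 + 57×0.23 + 91.2×0.96 + 19.1×0.02 + 16.4×0.32 + 3.2×0.61 = 121.603 sabins.
ᾱ = 121.603 / 293.8 = 0.414.

0.414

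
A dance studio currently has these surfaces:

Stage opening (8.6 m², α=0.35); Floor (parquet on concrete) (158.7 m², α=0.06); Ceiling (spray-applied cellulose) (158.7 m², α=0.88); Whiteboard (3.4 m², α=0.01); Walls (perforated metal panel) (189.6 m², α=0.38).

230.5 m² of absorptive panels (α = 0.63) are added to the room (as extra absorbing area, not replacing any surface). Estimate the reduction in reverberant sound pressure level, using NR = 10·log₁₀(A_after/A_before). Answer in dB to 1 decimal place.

2.2 dB

Equivalent absorption area: A_before = 8.6*0.35 + 158.7*0.06 + 158.7*0.88 + 3.4*0.01 + 189.6*0.38 = 224.270 m².
Added absorption = 230.5 × 0.63 = 145.215 sabins.
New total A_after = 369.485 sabins.
NR = 10·log₁₀(369.485/224.270) = 2.2 dB.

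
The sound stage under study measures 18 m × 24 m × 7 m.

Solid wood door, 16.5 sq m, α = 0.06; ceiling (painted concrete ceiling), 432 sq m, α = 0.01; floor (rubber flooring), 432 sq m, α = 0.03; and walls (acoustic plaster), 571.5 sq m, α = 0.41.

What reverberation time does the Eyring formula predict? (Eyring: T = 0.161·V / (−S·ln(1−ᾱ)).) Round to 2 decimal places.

Total surface area S = 16.5 + 432 + 432 + 571.5 = 1452.0 sq m.
Σ(Sᵢαᵢ) = 16.5×0.06 + 432×0.01 + 432×0.03 + 571.5×0.41 = 252.585.
Mean coefficient ᾱ = A/S = 0.1740.
−S·ln(1−ᾱ) = −1452.0 × ln(1 − 0.1740) = 277.565.
V = 18 × 24 × 7 = 3024 m³.
T = 0.161·V/[−S·ln(1−ᾱ)] = 0.161·3024/277.565 = 1.75 s.

1.75 seconds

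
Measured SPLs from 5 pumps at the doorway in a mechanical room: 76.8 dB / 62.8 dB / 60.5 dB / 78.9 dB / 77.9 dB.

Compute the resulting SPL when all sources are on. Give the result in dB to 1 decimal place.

82.8 dB

Converting to relative power and adding: 10^(76.8/10) + 10^(62.8/10) + 10^(60.5/10) + 10^(78.9/10) + 10^(77.9/10) = 1.902e+08.
L_total = 10·log₁₀(1.902e+08) = 82.8 dB.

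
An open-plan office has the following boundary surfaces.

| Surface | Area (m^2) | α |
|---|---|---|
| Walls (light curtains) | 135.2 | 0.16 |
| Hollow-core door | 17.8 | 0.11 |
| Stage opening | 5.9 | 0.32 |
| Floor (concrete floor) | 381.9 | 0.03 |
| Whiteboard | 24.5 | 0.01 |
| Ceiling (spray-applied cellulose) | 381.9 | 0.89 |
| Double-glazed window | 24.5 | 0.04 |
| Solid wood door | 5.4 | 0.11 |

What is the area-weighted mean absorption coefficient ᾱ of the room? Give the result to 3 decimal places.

S = Σ Sᵢ = 135.2 + 17.8 + 5.9 + 381.9 + 24.5 + 381.9 + 24.5 + 5.4 = 977.1 m^2.
Weighted sum Σ Sα = 378.645.
ᾱ = A/S = 0.388.

0.388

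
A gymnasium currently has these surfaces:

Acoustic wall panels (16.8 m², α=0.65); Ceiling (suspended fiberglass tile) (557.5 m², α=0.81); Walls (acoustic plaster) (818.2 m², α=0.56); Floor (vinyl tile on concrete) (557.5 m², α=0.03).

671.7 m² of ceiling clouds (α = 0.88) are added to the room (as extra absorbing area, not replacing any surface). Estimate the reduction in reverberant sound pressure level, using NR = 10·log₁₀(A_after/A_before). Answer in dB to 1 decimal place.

Equivalent absorption area: A_before = 16.8*0.65 + 557.5*0.81 + 818.2*0.56 + 557.5*0.03 = 937.412 m².
Treatment contributes 671.7·0.88 = 591.096 sabins.
A_after = 937.412 + 591.096 = 1528.508 sabins.
Reduction = 10 log₁₀(A_after/A_before) = 10 log₁₀(1.6306) = 2.1 dB.

2.1 dB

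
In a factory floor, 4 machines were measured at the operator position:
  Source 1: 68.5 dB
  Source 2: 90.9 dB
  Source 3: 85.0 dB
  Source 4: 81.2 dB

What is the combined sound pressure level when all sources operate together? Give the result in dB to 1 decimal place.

Σ 10^(Lᵢ/10) = 1.685e+09.
L_total = 10·log₁₀(1.685e+09) = 92.3 dB.

92.3 dB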